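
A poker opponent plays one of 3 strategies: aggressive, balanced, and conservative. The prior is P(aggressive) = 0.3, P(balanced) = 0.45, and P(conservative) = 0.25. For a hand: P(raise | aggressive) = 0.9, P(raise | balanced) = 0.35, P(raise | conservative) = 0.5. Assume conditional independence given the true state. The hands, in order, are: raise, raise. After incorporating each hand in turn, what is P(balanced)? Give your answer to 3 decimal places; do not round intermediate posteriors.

After 'raise': normaliser = 0.9·0.3000 + 0.35·0.4500 + 0.5·0.2500; P(aggressive) ≈ 0.4887, P(balanced) ≈ 0.2851, P(conservative) ≈ 0.2262
After 'raise': normaliser = 0.9·0.4887 + 0.35·0.2851 + 0.5·0.2262; P(aggressive) ≈ 0.6738, P(balanced) ≈ 0.1529, P(conservative) ≈ 0.1733

0.153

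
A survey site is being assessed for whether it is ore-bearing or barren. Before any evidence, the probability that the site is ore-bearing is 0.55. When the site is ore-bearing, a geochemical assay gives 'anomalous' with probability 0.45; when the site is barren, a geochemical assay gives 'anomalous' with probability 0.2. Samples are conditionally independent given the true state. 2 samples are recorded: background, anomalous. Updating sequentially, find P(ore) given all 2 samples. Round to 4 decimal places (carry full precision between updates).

0.6541

After 'background': P(ore) = 0.55·0.5500 / (0.55·0.5500 + 0.8·0.4500) ≈ 0.4566
After 'anomalous': P(ore) = 0.45·0.4566 / (0.45·0.4566 + 0.2·0.5434) ≈ 0.6541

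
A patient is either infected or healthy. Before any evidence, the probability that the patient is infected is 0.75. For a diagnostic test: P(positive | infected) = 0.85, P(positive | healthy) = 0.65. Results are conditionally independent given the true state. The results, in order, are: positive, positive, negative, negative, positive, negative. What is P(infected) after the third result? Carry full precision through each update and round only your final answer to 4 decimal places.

After 'positive': P(infected) = 0.85·0.7500 / (0.85·0.7500 + 0.65·0.2500) ≈ 0.7969
After 'positive': P(infected) = 0.85·0.7969 / (0.85·0.7969 + 0.65·0.2031) ≈ 0.8369
After 'negative': P(infected) = 0.15·0.8369 / (0.15·0.8369 + 0.35·0.1631) ≈ 0.6874

0.6874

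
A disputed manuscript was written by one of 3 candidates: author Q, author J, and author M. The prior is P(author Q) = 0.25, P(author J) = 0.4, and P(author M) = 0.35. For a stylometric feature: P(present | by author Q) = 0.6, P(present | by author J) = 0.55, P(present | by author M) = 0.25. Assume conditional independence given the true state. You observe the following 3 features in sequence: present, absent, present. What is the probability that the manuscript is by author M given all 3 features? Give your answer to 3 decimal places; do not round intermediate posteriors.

0.154

After 'present': normaliser = 0.6·0.2500 + 0.55·0.4000 + 0.25·0.3500; P(author Q) ≈ 0.3279, P(author J) ≈ 0.4809, P(author M) ≈ 0.1913
After 'absent': normaliser = 0.4·0.3279 + 0.45·0.4809 + 0.75·0.1913; P(author Q) ≈ 0.2671, P(author J) ≈ 0.4407, P(author M) ≈ 0.2922
After 'present': normaliser = 0.6·0.2671 + 0.55·0.4407 + 0.25·0.2922; P(author Q) ≈ 0.3369, P(author J) ≈ 0.5096, P(author M) ≈ 0.1535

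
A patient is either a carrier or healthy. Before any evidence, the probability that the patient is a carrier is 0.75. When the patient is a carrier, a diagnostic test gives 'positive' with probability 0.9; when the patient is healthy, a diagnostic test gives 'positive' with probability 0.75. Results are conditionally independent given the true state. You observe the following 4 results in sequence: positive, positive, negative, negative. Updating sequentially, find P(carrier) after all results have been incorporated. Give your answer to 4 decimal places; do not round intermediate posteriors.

After 'positive': P(carrier) = 0.9·0.7500 / (0.9·0.7500 + 0.75·0.2500) ≈ 0.7826
After 'positive': P(carrier) = 0.9·0.7826 / (0.9·0.7826 + 0.75·0.2174) ≈ 0.8120
After 'negative': P(carrier) = 0.1·0.8120 / (0.1·0.8120 + 0.25·0.1880) ≈ 0.6334
After 'negative': P(carrier) = 0.1·0.6334 / (0.1·0.6334 + 0.25·0.3666) ≈ 0.4087

0.4087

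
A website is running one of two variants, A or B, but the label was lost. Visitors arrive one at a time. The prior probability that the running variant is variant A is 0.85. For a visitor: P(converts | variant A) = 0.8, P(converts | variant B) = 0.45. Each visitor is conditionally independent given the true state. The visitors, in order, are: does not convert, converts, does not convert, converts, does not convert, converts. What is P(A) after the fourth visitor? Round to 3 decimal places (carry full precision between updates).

0.703

After 'does not convert': P(A) = 0.2·0.8500 / (0.2·0.8500 + 0.55·0.1500) ≈ 0.6733
After 'converts': P(A) = 0.8·0.6733 / (0.8·0.6733 + 0.45·0.3267) ≈ 0.7856
After 'does not convert': P(A) = 0.2·0.7856 / (0.2·0.7856 + 0.55·0.2144) ≈ 0.5712
After 'converts': P(A) = 0.8·0.5712 / (0.8·0.5712 + 0.45·0.4288) ≈ 0.7031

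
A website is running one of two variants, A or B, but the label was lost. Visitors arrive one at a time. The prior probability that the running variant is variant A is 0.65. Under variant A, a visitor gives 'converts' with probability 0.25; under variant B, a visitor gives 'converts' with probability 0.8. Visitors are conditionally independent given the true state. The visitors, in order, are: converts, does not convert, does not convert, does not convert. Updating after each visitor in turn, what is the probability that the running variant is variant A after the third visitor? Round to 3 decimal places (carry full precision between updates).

0.891

After 'converts': P(A) = 0.25·0.6500 / (0.25·0.6500 + 0.8·0.3500) ≈ 0.3672
After 'does not convert': P(A) = 0.75·0.3672 / (0.75·0.3672 + 0.2·0.6328) ≈ 0.6852
After 'does not convert': P(A) = 0.75·0.6852 / (0.75·0.6852 + 0.2·0.3148) ≈ 0.8908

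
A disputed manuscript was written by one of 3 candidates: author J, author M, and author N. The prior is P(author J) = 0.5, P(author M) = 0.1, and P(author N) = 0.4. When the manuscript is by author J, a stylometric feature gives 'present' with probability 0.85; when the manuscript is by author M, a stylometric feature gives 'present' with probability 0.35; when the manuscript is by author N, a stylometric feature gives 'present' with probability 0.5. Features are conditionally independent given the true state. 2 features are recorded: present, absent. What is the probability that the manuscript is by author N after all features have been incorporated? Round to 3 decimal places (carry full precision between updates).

After 'present': normaliser = 0.85·0.5000 + 0.35·0.1000 + 0.5·0.4000; P(author J) ≈ 0.6439, P(author M) ≈ 0.0530, P(author N) ≈ 0.3030
After 'absent': normaliser = 0.15·0.6439 + 0.65·0.0530 + 0.5·0.3030; P(author J) ≈ 0.3418, P(author M) ≈ 0.1220, P(author N) ≈ 0.5362

0.536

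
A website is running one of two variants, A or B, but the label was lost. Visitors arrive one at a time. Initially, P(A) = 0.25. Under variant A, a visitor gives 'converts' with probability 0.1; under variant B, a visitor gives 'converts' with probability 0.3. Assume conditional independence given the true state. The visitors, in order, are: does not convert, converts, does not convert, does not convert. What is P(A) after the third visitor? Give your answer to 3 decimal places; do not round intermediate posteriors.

Apply Bayes' rule sequentially, carrying P(A) forward.
After 'does not convert': P(A) = 0.9·0.2500 / (0.9·0.2500 + 0.7·0.7500) ≈ 0.3000
After 'converts': P(A) = 0.1·0.3000 / (0.1·0.3000 + 0.3·0.7000) ≈ 0.1250
After 'does not convert': P(A) = 0.9·0.1250 / (0.9·0.1250 + 0.7·0.8750) ≈ 0.1552

0.155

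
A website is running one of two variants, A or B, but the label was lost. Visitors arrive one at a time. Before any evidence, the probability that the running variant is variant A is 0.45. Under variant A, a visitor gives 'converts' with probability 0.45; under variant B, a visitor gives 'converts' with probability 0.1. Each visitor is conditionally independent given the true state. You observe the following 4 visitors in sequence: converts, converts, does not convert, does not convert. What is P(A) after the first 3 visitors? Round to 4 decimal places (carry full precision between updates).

0.9101

After 'converts': P(A) = 0.45·0.4500 / (0.45·0.4500 + 0.1·0.5500) ≈ 0.7864
After 'converts': P(A) = 0.45·0.7864 / (0.45·0.7864 + 0.1·0.2136) ≈ 0.9431
After 'does not convert': P(A) = 0.55·0.9431 / (0.55·0.9431 + 0.9·0.0569) ≈ 0.9101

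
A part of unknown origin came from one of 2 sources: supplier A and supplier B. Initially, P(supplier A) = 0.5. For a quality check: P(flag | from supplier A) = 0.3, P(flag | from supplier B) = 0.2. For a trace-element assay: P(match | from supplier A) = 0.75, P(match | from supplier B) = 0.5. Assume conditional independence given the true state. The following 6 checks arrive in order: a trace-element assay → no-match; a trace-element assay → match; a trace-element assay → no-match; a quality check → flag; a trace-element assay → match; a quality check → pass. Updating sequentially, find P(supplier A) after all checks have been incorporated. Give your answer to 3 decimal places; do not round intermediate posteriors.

0.425

After a trace-element assay='no-match': P(supplier A) = 0.25·0.5000 / (0.25·0.5000 + 0.5·0.5000) ≈ 0.3333
After a trace-element assay='match': P(supplier A) = 0.75·0.3333 / (0.75·0.3333 + 0.5·0.6667) ≈ 0.4286
After a trace-element assay='no-match': P(supplier A) = 0.25·0.4286 / (0.25·0.4286 + 0.5·0.5714) ≈ 0.2727
After a quality check='flag': P(supplier A) = 0.3·0.2727 / (0.3·0.2727 + 0.2·0.7273) ≈ 0.3600
After a trace-element assay='match': P(supplier A) = 0.75·0.3600 / (0.75·0.3600 + 0.5·0.6400) ≈ 0.4576
After a quality check='pass': P(supplier A) = 0.7·0.4576 / (0.7·0.4576 + 0.8·0.5424) ≈ 0.4247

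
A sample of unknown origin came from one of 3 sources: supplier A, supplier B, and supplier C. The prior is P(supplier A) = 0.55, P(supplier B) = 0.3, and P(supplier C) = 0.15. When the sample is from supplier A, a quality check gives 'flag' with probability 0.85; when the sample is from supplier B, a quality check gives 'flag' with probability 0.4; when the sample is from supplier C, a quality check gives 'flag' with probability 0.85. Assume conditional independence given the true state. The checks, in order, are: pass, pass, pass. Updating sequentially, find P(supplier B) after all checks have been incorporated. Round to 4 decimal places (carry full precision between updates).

0.9648

After 'pass': normaliser = 0.15·0.5500 + 0.6·0.3000 + 0.15·0.1500; P(supplier A) ≈ 0.2895, P(supplier B) ≈ 0.6316, P(supplier C) ≈ 0.0789
After 'pass': normaliser = 0.15·0.2895 + 0.6·0.6316 + 0.15·0.0789; P(supplier A) ≈ 0.1000, P(supplier B) ≈ 0.8727, P(supplier C) ≈ 0.0273
After 'pass': normaliser = 0.15·0.1000 + 0.6·0.8727 + 0.15·0.0273; P(supplier A) ≈ 0.0276, P(supplier B) ≈ 0.9648, P(supplier C) ≈ 0.0075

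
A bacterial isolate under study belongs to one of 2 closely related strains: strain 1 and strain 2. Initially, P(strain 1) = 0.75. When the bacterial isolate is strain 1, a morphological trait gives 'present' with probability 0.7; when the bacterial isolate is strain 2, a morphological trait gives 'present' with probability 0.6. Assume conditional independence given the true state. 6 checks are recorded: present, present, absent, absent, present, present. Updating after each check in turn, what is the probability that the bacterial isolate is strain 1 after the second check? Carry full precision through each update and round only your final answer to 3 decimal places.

0.803

After 'present': P(strain 1) = 0.7·0.7500 / (0.7·0.7500 + 0.6·0.2500) ≈ 0.7778
After 'present': P(strain 1) = 0.7·0.7778 / (0.7·0.7778 + 0.6·0.2222) ≈ 0.8033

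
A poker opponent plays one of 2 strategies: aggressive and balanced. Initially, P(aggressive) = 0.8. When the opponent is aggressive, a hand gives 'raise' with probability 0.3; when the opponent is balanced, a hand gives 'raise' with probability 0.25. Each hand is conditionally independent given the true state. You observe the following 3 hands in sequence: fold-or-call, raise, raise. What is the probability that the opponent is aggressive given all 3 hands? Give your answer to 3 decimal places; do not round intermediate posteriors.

0.843

Each posterior becomes the prior for the next update.
After 'fold-or-call': P(aggressive) = 0.7·0.8000 / (0.7·0.8000 + 0.75·0.2000) ≈ 0.7887
After 'raise': P(aggressive) = 0.3·0.7887 / (0.3·0.7887 + 0.25·0.2113) ≈ 0.8175
After 'raise': P(aggressive) = 0.3·0.8175 / (0.3·0.8175 + 0.25·0.1825) ≈ 0.8432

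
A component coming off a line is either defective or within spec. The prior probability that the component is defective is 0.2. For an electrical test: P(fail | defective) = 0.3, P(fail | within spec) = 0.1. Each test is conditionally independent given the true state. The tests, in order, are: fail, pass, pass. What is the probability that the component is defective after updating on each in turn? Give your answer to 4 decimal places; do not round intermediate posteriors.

0.3121

Each posterior becomes the prior for the next update.
After 'fail': P(defective) = 0.3·0.2000 / (0.3·0.2000 + 0.1·0.8000) ≈ 0.4286
After 'pass': P(defective) = 0.7·0.4286 / (0.7·0.4286 + 0.9·0.5714) ≈ 0.3684
After 'pass': P(defective) = 0.7·0.3684 / (0.7·0.3684 + 0.9·0.6316) ≈ 0.3121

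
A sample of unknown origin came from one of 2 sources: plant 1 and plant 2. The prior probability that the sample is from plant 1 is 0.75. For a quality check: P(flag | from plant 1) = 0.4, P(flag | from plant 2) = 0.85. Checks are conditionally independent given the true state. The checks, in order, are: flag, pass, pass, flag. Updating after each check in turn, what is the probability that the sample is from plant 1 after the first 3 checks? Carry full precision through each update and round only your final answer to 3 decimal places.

0.958

Apply Bayes' rule sequentially, carrying P(plant 1) forward.
After 'flag': P(plant 1) = 0.4·0.7500 / (0.4·0.7500 + 0.85·0.2500) ≈ 0.5854
After 'pass': P(plant 1) = 0.6·0.5854 / (0.6·0.5854 + 0.15·0.4146) ≈ 0.8496
After 'pass': P(plant 1) = 0.6·0.8496 / (0.6·0.8496 + 0.15·0.1504) ≈ 0.9576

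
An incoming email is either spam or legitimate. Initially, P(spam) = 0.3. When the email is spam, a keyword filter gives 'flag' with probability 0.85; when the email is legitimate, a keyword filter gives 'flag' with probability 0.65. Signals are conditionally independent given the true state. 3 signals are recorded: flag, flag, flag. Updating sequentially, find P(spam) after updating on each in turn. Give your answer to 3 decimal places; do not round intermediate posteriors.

Apply Bayes' rule sequentially, carrying P(spam) forward.
After 'flag': P(spam) = 0.85·0.3000 / (0.85·0.3000 + 0.65·0.7000) ≈ 0.3592
After 'flag': P(spam) = 0.85·0.3592 / (0.85·0.3592 + 0.65·0.6408) ≈ 0.4229
After 'flag': P(spam) = 0.85·0.4229 / (0.85·0.4229 + 0.65·0.5771) ≈ 0.4894

0.489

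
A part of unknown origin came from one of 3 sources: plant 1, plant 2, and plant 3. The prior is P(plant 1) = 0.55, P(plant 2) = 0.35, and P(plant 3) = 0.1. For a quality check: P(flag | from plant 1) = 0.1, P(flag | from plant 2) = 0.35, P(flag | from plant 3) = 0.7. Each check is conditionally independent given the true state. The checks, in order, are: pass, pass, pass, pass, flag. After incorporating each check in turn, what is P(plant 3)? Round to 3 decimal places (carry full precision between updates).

After 'pass': normaliser = 0.9·0.5500 + 0.65·0.3500 + 0.3·0.1000; P(plant 1) ≈ 0.6578, P(plant 2) ≈ 0.3023, P(plant 3) ≈ 0.0399
After 'pass': normaliser = 0.9·0.6578 + 0.65·0.3023 + 0.3·0.0399; P(plant 1) ≈ 0.7396, P(plant 2) ≈ 0.2455, P(plant 3) ≈ 0.0149
After 'pass': normaliser = 0.9·0.7396 + 0.65·0.2455 + 0.3·0.0149; P(plant 1) ≈ 0.8023, P(plant 2) ≈ 0.1923, P(plant 3) ≈ 0.0054
After 'pass': normaliser = 0.9·0.8023 + 0.65·0.1923 + 0.3·0.0054; P(plant 1) ≈ 0.8508, P(plant 2) ≈ 0.1473, P(plant 3) ≈ 0.0019
After 'flag': normaliser = 0.1·0.8508 + 0.35·0.1473 + 0.7·0.0019; P(plant 1) ≈ 0.6166, P(plant 2) ≈ 0.3737, P(plant 3) ≈ 0.0097

0.010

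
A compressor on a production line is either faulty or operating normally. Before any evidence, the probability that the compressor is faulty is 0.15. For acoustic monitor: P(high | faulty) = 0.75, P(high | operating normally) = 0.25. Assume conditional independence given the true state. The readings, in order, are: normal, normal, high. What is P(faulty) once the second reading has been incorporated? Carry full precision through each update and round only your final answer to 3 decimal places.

After 'normal': P(faulty) = 0.25·0.1500 / (0.25·0.1500 + 0.75·0.8500) ≈ 0.0556
After 'normal': P(faulty) = 0.25·0.0556 / (0.25·0.0556 + 0.75·0.9444) ≈ 0.0192

0.019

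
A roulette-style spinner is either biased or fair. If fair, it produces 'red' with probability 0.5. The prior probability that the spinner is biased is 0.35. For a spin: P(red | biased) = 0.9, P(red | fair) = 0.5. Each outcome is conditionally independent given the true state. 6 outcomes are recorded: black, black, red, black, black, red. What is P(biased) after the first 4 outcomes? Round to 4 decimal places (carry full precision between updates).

After 'black': P(biased) = 0.1·0.3500 / (0.1·0.3500 + 0.5·0.6500) ≈ 0.0972
After 'black': P(biased) = 0.1·0.0972 / (0.1·0.0972 + 0.5·0.9028) ≈ 0.0211
After 'red': P(biased) = 0.9·0.0211 / (0.9·0.0211 + 0.5·0.9789) ≈ 0.0373
After 'black': P(biased) = 0.1·0.0373 / (0.1·0.0373 + 0.5·0.9627) ≈ 0.0077

0.0077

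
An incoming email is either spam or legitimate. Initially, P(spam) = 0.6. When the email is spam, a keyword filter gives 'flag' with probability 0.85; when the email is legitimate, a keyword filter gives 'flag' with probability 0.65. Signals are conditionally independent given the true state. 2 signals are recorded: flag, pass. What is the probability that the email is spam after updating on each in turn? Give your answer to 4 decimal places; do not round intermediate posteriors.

0.4567

After 'flag': P(spam) = 0.85·0.6000 / (0.85·0.6000 + 0.65·0.4000) ≈ 0.6623
After 'pass': P(spam) = 0.15·0.6623 / (0.15·0.6623 + 0.35·0.3377) ≈ 0.4567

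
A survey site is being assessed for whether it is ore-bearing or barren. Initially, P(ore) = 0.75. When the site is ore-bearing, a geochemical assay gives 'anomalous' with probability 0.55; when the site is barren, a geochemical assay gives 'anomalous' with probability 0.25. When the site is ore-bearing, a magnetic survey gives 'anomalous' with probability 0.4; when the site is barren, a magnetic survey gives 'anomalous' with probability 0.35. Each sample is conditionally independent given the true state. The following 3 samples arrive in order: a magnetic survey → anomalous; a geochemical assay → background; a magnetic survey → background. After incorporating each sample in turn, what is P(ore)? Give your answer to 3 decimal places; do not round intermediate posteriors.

0.655

After a magnetic survey='anomalous': P(ore) = 0.4·0.7500 / (0.4·0.7500 + 0.35·0.2500) ≈ 0.7742
After a geochemical assay='background': P(ore) = 0.45·0.7742 / (0.45·0.7742 + 0.75·0.2258) ≈ 0.6729
After a magnetic survey='background': P(ore) = 0.6·0.6729 / (0.6·0.6729 + 0.65·0.3271) ≈ 0.6550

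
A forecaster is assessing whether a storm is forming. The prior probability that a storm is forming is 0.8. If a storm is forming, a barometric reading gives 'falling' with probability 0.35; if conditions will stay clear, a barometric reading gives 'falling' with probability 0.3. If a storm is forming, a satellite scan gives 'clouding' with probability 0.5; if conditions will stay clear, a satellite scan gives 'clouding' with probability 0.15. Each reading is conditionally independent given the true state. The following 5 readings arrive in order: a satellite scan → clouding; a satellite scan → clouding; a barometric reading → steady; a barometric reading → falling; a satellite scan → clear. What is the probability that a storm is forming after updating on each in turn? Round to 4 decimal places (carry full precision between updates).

0.9659

After a satellite scan='clouding': P(storm) = 0.5·0.8000 / (0.5·0.8000 + 0.15·0.2000) ≈ 0.9302
After a satellite scan='clouding': P(storm) = 0.5·0.9302 / (0.5·0.9302 + 0.15·0.0698) ≈ 0.9780
After a barometric reading='steady': P(storm) = 0.65·0.9780 / (0.65·0.9780 + 0.7·0.0220) ≈ 0.9763
After a barometric reading='falling': P(storm) = 0.35·0.9763 / (0.35·0.9763 + 0.3·0.0237) ≈ 0.9797
After a satellite scan='clear': P(storm) = 0.5·0.9797 / (0.5·0.9797 + 0.85·0.0203) ≈ 0.9659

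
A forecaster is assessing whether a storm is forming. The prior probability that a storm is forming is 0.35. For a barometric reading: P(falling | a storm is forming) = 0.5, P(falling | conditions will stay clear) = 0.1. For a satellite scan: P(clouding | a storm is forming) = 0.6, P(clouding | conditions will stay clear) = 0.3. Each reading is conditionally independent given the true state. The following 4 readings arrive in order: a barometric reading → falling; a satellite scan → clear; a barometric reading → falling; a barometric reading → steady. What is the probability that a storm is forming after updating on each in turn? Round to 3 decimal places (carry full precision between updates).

Apply Bayes' rule sequentially, carrying P(storm) forward.
After a barometric reading='falling': P(storm) = 0.5·0.3500 / (0.5·0.3500 + 0.1·0.6500) ≈ 0.7292
After a satellite scan='clear': P(storm) = 0.4·0.7292 / (0.4·0.7292 + 0.7·0.2708) ≈ 0.6061
After a barometric reading='falling': P(storm) = 0.5·0.6061 / (0.5·0.6061 + 0.1·0.3939) ≈ 0.8850
After a barometric reading='steady': P(storm) = 0.5·0.8850 / (0.5·0.8850 + 0.9·0.1150) ≈ 0.8104

0.810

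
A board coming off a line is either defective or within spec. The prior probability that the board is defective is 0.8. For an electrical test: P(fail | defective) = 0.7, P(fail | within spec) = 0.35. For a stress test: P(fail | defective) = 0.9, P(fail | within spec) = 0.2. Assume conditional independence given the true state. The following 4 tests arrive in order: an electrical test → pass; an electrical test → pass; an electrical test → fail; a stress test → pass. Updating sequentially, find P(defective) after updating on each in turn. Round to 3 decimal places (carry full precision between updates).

After an electrical test='pass': P(defective) = 0.3·0.8000 / (0.3·0.8000 + 0.65·0.2000) ≈ 0.6486
After an electrical test='pass': P(defective) = 0.3·0.6486 / (0.3·0.6486 + 0.65·0.3514) ≈ 0.4601
After an electrical test='fail': P(defective) = 0.7·0.4601 / (0.7·0.4601 + 0.35·0.5399) ≈ 0.6302
After a stress test='pass': P(defective) = 0.1·0.6302 / (0.1·0.6302 + 0.8·0.3698) ≈ 0.1756

0.176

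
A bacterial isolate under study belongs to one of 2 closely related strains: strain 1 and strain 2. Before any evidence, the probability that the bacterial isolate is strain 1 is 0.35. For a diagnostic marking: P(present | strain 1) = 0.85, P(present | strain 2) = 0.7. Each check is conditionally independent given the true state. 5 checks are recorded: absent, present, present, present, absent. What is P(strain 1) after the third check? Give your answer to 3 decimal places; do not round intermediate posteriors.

After 'absent': P(strain 1) = 0.15·0.3500 / (0.15·0.3500 + 0.3·0.6500) ≈ 0.2121
After 'present': P(strain 1) = 0.85·0.2121 / (0.85·0.2121 + 0.7·0.7879) ≈ 0.2464
After 'present': P(strain 1) = 0.85·0.2464 / (0.85·0.2464 + 0.7·0.7536) ≈ 0.2842

0.284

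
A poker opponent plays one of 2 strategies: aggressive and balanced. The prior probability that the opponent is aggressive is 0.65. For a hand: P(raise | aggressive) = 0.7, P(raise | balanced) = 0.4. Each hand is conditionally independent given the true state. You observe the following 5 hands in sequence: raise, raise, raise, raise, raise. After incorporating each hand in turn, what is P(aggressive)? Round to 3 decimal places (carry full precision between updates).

0.968

Each posterior becomes the prior for the next update.
After 'raise': P(aggressive) = 0.7·0.6500 / (0.7·0.6500 + 0.4·0.3500) ≈ 0.7647
After 'raise': P(aggressive) = 0.7·0.7647 / (0.7·0.7647 + 0.4·0.2353) ≈ 0.8505
After 'raise': P(aggressive) = 0.7·0.8505 / (0.7·0.8505 + 0.4·0.1495) ≈ 0.9087
After 'raise': P(aggressive) = 0.7·0.9087 / (0.7·0.9087 + 0.4·0.0913) ≈ 0.9457
After 'raise': P(aggressive) = 0.7·0.9457 / (0.7·0.9457 + 0.4·0.0543) ≈ 0.9682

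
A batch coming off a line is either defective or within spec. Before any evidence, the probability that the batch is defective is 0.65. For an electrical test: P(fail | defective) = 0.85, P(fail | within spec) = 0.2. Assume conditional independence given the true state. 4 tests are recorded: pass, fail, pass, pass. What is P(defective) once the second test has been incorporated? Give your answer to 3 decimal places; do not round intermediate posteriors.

0.597

After 'pass': P(defective) = 0.15·0.6500 / (0.15·0.6500 + 0.8·0.3500) ≈ 0.2583
After 'fail': P(defective) = 0.85·0.2583 / (0.85·0.2583 + 0.2·0.7417) ≈ 0.5968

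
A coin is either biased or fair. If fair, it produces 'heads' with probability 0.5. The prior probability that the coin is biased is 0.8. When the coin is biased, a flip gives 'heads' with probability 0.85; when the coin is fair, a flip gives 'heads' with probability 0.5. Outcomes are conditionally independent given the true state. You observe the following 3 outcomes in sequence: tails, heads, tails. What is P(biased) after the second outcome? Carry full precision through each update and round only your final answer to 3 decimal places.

0.671

After 'tails': P(biased) = 0.15·0.8000 / (0.15·0.8000 + 0.5·0.2000) ≈ 0.5455
After 'heads': P(biased) = 0.85·0.5455 / (0.85·0.5455 + 0.5·0.4545) ≈ 0.6711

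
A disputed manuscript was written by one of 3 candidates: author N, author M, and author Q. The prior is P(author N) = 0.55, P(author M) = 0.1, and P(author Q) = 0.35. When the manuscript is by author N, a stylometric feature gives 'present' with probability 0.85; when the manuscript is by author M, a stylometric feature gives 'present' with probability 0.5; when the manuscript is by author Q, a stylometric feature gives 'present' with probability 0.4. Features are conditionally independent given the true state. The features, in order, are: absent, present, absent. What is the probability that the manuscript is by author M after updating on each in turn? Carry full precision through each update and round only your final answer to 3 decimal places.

Each posterior becomes the prior for the next update.
After 'absent': normaliser = 0.15·0.5500 + 0.5·0.1000 + 0.6·0.3500; P(author N) ≈ 0.2409, P(author M) ≈ 0.1460, P(author Q) ≈ 0.6131
After 'present': normaliser = 0.85·0.2409 + 0.5·0.1460 + 0.4·0.6131; P(author N) ≈ 0.3915, P(author M) ≈ 0.1396, P(author Q) ≈ 0.4689
After 'absent': normaliser = 0.15·0.3915 + 0.5·0.1396 + 0.6·0.4689; P(author N) ≈ 0.1433, P(author M) ≈ 0.1703, P(author Q) ≈ 0.6865

0.170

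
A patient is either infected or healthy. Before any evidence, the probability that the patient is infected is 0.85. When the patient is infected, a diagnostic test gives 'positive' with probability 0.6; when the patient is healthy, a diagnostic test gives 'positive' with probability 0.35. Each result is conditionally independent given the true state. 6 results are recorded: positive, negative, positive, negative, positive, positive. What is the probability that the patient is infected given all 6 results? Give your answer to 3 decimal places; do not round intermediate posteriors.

Each posterior becomes the prior for the next update.
After 'positive': P(infected) = 0.6·0.8500 / (0.6·0.8500 + 0.35·0.1500) ≈ 0.9067
After 'negative': P(infected) = 0.4·0.9067 / (0.4·0.9067 + 0.65·0.0933) ≈ 0.8567
After 'positive': P(infected) = 0.6·0.8567 / (0.6·0.8567 + 0.35·0.1433) ≈ 0.9111
After 'negative': P(infected) = 0.4·0.9111 / (0.4·0.9111 + 0.65·0.0889) ≈ 0.8631
After 'positive': P(infected) = 0.6·0.8631 / (0.6·0.8631 + 0.35·0.1369) ≈ 0.9153
After 'positive': P(infected) = 0.6·0.9153 / (0.6·0.9153 + 0.35·0.0847) ≈ 0.9488

0.949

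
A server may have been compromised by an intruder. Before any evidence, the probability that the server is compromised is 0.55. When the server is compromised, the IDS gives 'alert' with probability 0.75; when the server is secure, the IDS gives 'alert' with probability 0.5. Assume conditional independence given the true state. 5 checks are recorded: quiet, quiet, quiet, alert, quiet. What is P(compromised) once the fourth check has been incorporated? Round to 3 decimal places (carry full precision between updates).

Apply Bayes' rule sequentially, carrying P(compromised) forward.
After 'quiet': P(compromised) = 0.25·0.5500 / (0.25·0.5500 + 0.5·0.4500) ≈ 0.3793
After 'quiet': P(compromised) = 0.25·0.3793 / (0.25·0.3793 + 0.5·0.6207) ≈ 0.2340
After 'quiet': P(compromised) = 0.25·0.2340 / (0.25·0.2340 + 0.5·0.7660) ≈ 0.1325
After 'alert': P(compromised) = 0.75·0.1325 / (0.75·0.1325 + 0.5·0.8675) ≈ 0.1864

0.186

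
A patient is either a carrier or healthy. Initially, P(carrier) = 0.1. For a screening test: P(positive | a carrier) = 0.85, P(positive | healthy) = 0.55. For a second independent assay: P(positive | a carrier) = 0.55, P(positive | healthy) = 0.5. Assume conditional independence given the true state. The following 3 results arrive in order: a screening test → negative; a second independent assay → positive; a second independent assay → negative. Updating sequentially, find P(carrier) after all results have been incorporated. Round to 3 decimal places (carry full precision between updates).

0.035

After a screening test='negative': P(carrier) = 0.15·0.1000 / (0.15·0.1000 + 0.45·0.9000) ≈ 0.0357
After a second independent assay='positive': P(carrier) = 0.55·0.0357 / (0.55·0.0357 + 0.5·0.9643) ≈ 0.0391
After a second independent assay='negative': P(carrier) = 0.45·0.0391 / (0.45·0.0391 + 0.5·0.9609) ≈ 0.0354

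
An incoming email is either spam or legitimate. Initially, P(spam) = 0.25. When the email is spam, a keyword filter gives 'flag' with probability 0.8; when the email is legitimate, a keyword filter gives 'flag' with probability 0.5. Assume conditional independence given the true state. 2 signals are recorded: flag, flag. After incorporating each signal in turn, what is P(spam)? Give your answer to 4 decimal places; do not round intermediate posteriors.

After 'flag': P(spam) = 0.8·0.2500 / (0.8·0.2500 + 0.5·0.7500) ≈ 0.3478
After 'flag': P(spam) = 0.8·0.3478 / (0.8·0.3478 + 0.5·0.6522) ≈ 0.4604

0.4604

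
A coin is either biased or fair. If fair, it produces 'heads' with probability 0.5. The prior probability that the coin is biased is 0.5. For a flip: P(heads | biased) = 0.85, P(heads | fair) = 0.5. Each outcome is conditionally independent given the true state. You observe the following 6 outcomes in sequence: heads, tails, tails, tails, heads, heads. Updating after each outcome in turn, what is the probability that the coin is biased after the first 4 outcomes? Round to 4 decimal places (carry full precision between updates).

After 'heads': P(biased) = 0.85·0.5000 / (0.85·0.5000 + 0.5·0.5000) ≈ 0.6296
After 'tails': P(biased) = 0.15·0.6296 / (0.15·0.6296 + 0.5·0.3704) ≈ 0.3377
After 'tails': P(biased) = 0.15·0.3377 / (0.15·0.3377 + 0.5·0.6623) ≈ 0.1327
After 'tails': P(biased) = 0.15·0.1327 / (0.15·0.1327 + 0.5·0.8673) ≈ 0.0439

0.0439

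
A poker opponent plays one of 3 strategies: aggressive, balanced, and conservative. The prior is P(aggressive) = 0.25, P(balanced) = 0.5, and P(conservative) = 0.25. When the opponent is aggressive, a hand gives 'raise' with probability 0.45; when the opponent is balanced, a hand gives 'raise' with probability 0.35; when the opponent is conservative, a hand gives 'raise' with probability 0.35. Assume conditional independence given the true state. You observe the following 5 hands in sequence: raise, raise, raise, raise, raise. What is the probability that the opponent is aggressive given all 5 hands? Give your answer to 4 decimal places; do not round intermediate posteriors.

Each posterior becomes the prior for the next update.
After 'raise': normaliser = 0.45·0.2500 + 0.35·0.5000 + 0.35·0.2500; P(aggressive) ≈ 0.3000, P(balanced) ≈ 0.4667, P(conservative) ≈ 0.2333
After 'raise': normaliser = 0.45·0.3000 + 0.35·0.4667 + 0.35·0.2333; P(aggressive) ≈ 0.3553, P(balanced) ≈ 0.4298, P(conservative) ≈ 0.2149
After 'raise': normaliser = 0.45·0.3553 + 0.35·0.4298 + 0.35·0.2149; P(aggressive) ≈ 0.4147, P(balanced) ≈ 0.3902, P(conservative) ≈ 0.1951
After 'raise': normaliser = 0.45·0.4147 + 0.35·0.3902 + 0.35·0.1951; P(aggressive) ≈ 0.4767, P(balanced) ≈ 0.3489, P(conservative) ≈ 0.1744
After 'raise': normaliser = 0.45·0.4767 + 0.35·0.3489 + 0.35·0.1744; P(aggressive) ≈ 0.5394, P(balanced) ≈ 0.3071, P(conservative) ≈ 0.1535

0.5394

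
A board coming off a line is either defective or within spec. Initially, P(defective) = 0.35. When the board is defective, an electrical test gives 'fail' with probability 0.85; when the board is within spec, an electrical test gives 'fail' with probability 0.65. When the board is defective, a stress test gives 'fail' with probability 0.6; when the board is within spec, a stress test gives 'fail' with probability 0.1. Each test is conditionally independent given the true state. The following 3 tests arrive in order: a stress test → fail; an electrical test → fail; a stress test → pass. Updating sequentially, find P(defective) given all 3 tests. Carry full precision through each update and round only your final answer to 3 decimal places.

0.653

After a stress test='fail': P(defective) = 0.6·0.3500 / (0.6·0.3500 + 0.1·0.6500) ≈ 0.7636
After an electrical test='fail': P(defective) = 0.85·0.7636 / (0.85·0.7636 + 0.65·0.2364) ≈ 0.8086
After a stress test='pass': P(defective) = 0.4·0.8086 / (0.4·0.8086 + 0.9·0.1914) ≈ 0.6525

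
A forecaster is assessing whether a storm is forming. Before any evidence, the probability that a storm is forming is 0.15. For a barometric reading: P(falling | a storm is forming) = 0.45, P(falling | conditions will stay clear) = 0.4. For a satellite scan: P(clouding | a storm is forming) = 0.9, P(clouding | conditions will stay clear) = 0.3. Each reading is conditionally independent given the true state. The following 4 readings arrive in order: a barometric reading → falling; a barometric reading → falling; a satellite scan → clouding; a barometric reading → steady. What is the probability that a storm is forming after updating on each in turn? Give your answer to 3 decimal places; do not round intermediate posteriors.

0.380

Apply Bayes' rule sequentially, carrying P(storm) forward.
After a barometric reading='falling': P(storm) = 0.45·0.1500 / (0.45·0.1500 + 0.4·0.8500) ≈ 0.1656
After a barometric reading='falling': P(storm) = 0.45·0.1656 / (0.45·0.1656 + 0.4·0.8344) ≈ 0.1826
After a satellite scan='clouding': P(storm) = 0.9·0.1826 / (0.9·0.1826 + 0.3·0.8174) ≈ 0.4012
After a barometric reading='steady': P(storm) = 0.55·0.4012 / (0.55·0.4012 + 0.6·0.5988) ≈ 0.3805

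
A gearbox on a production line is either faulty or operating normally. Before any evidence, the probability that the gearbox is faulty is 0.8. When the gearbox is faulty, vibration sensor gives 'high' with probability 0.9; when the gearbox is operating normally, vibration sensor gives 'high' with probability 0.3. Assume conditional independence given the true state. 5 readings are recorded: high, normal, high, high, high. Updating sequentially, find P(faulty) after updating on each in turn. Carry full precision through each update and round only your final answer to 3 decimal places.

After 'high': P(faulty) = 0.9·0.8000 / (0.9·0.8000 + 0.3·0.2000) ≈ 0.9231
After 'normal': P(faulty) = 0.1·0.9231 / (0.1·0.9231 + 0.7·0.0769) ≈ 0.6316
After 'high': P(faulty) = 0.9·0.6316 / (0.9·0.6316 + 0.3·0.3684) ≈ 0.8372
After 'high': P(faulty) = 0.9·0.8372 / (0.9·0.8372 + 0.3·0.1628) ≈ 0.9391
After 'high': P(faulty) = 0.9·0.9391 / (0.9·0.9391 + 0.3·0.0609) ≈ 0.9789

0.979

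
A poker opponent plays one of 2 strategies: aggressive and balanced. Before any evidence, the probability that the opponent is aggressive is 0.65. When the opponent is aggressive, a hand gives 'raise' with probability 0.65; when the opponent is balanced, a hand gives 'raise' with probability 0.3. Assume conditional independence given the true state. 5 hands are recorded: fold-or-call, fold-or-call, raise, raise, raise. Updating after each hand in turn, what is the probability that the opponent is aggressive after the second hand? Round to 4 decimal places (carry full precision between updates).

Apply Bayes' rule sequentially, carrying P(aggressive) forward.
After 'fold-or-call': P(aggressive) = 0.35·0.6500 / (0.35·0.6500 + 0.7·0.3500) ≈ 0.4815
After 'fold-or-call': P(aggressive) = 0.35·0.4815 / (0.35·0.4815 + 0.7·0.5185) ≈ 0.3171

0.3171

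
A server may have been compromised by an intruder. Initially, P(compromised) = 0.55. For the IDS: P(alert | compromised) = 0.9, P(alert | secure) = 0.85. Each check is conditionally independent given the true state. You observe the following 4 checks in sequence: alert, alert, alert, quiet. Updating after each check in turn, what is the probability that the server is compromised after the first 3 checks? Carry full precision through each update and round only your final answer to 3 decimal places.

After 'alert': P(compromised) = 0.9·0.5500 / (0.9·0.5500 + 0.85·0.4500) ≈ 0.5641
After 'alert': P(compromised) = 0.9·0.5641 / (0.9·0.5641 + 0.85·0.4359) ≈ 0.5781
After 'alert': P(compromised) = 0.9·0.5781 / (0.9·0.5781 + 0.85·0.4219) ≈ 0.5920

0.592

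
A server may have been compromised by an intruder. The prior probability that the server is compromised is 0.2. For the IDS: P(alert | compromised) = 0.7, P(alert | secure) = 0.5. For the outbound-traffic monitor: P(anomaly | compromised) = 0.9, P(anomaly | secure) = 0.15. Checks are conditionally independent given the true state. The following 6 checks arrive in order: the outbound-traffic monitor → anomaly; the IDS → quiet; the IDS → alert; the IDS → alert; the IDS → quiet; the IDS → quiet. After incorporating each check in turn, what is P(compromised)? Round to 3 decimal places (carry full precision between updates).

0.388

After the outbound-traffic monitor='anomaly': P(compromised) = 0.9·0.2000 / (0.9·0.2000 + 0.15·0.8000) ≈ 0.6000
After the IDS='quiet': P(compromised) = 0.3·0.6000 / (0.3·0.6000 + 0.5·0.4000) ≈ 0.4737
After the IDS='alert': P(compromised) = 0.7·0.4737 / (0.7·0.4737 + 0.5·0.5263) ≈ 0.5575
After the IDS='alert': P(compromised) = 0.7·0.5575 / (0.7·0.5575 + 0.5·0.4425) ≈ 0.6382
After the IDS='quiet': P(compromised) = 0.3·0.6382 / (0.3·0.6382 + 0.5·0.3618) ≈ 0.5142
After the IDS='quiet': P(compromised) = 0.3·0.5142 / (0.3·0.5142 + 0.5·0.4858) ≈ 0.3884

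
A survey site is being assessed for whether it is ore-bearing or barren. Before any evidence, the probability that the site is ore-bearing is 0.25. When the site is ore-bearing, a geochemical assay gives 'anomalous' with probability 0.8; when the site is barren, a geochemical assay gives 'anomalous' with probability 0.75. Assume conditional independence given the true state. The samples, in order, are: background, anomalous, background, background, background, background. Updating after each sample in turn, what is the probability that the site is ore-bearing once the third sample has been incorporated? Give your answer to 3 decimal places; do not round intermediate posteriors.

After 'background': P(ore) = 0.2·0.2500 / (0.2·0.2500 + 0.25·0.7500) ≈ 0.2105
After 'anomalous': P(ore) = 0.8·0.2105 / (0.8·0.2105 + 0.75·0.7895) ≈ 0.2215
After 'background': P(ore) = 0.2·0.2215 / (0.2·0.2215 + 0.25·0.7785) ≈ 0.1854

0.185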